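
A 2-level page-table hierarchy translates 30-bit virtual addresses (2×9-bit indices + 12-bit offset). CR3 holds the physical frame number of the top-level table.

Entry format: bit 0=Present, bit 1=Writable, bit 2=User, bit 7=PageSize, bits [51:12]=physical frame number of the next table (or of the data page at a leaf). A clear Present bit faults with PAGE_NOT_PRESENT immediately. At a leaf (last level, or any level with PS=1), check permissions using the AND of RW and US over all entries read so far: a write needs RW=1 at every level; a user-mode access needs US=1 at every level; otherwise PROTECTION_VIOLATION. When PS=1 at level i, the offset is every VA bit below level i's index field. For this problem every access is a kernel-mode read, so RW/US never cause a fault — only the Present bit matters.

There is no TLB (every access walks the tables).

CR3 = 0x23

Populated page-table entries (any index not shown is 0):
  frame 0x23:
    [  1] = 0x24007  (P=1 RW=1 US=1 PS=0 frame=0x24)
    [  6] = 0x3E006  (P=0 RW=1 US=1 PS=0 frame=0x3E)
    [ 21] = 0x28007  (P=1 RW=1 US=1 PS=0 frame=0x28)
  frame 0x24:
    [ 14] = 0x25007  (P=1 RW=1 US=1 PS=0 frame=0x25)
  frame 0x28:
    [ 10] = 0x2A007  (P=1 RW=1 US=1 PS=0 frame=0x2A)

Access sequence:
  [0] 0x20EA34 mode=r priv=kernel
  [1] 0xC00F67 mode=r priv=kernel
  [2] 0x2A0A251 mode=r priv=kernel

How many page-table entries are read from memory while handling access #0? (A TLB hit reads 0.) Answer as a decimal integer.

Trace:
#0 VA=0x20EA34 (r,kernel):
  L0: frame=0x23 idx=1 entry=0x24007 [P=1 RW=1 US=1 PS=0]
  L1: frame=0x24 idx=14 entry=0x25007 [P=1 RW=1 US=1 PS=0]
  ⇒ phys 0x25A34  [2 reads]
#1 VA=0xC00F67 (r,kernel):
  L0: frame=0x23 idx=6 entry=0x3E006 [P=0 RW=1 US=1 PS=0]
  → PAGE_NOT_PRESENT  (1 entries read)
#2 VA=0x2A0A251 (r,kernel):
  L0: frame=0x23 idx=21 entry=0x28007 [P=1 RW=1 US=1 PS=0]
  L1: frame=0x28 idx=10 entry=0x2A007 [P=1 RW=1 US=1 PS=0]
  ⇒ phys 0x2A251  [2 reads]

Entries read for #0: 2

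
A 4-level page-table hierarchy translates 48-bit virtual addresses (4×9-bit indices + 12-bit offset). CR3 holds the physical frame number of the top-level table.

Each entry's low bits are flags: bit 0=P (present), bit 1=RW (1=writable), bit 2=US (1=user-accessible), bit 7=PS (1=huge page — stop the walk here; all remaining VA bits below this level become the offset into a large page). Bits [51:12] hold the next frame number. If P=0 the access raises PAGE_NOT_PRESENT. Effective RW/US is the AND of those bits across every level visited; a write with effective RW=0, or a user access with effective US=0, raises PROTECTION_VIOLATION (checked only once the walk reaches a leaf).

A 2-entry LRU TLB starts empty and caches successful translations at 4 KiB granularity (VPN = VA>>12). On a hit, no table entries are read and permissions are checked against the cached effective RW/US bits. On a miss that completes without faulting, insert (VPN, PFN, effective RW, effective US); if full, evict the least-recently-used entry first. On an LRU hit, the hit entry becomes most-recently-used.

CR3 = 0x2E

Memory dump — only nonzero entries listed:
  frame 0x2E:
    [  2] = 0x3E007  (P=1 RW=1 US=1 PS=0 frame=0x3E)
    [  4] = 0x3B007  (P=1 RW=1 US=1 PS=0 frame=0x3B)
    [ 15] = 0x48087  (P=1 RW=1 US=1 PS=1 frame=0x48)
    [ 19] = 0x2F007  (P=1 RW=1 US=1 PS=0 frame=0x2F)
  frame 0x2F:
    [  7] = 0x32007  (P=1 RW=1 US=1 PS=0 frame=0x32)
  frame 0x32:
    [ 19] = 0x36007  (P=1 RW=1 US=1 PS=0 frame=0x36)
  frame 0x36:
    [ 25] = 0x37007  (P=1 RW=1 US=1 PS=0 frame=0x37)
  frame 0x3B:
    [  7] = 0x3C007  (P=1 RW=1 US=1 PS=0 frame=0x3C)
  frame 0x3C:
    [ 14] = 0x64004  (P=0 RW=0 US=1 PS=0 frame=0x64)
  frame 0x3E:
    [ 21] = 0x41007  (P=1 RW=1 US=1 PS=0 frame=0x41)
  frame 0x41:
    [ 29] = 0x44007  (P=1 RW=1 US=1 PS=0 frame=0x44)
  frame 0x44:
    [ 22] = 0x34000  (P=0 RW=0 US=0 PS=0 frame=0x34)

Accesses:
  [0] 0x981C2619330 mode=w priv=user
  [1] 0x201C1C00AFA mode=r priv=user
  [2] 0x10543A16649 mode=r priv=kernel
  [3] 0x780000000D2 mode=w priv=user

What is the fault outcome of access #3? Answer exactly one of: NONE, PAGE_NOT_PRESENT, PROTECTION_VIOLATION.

Trace:
#0 VA=0x981C2619330 (w,user):
  L0 @0x2E[19] → 0x2F007  P=1,RW=1,US=1,PS=0
  L1 @0x2F[7] → 0x32007  P=1,RW=1,US=1,PS=0
  L2 @0x32[19] → 0x36007  P=1,RW=1,US=1,PS=0
  L3 @0x36[25] → 0x37007  P=1,RW=1,US=1,PS=0
  → PA=0x37330  (4 entries read)
#1 VA=0x201C1C00AFA (r,user):
  L0 @0x2E[4] → 0x3B007  P=1,RW=1,US=1,PS=0
  L1 @0x3B[7] → 0x3C007  P=1,RW=1,US=1,PS=0
  L2 @0x3C[14] → 0x64004  P=0,RW=0,US=1,PS=0
  ⇒ fault: PAGE_NOT_PRESENT  — 3 lookups
#2 VA=0x10543A16649 (r,kernel):
  L0 @0x2E[2] → 0x3E007  P=1,RW=1,US=1,PS=0
  L1 @0x3E[21] → 0x41007  P=1,RW=1,US=1,PS=0
  L2 @0x41[29] → 0x44007  P=1,RW=1,US=1,PS=0
  L3 @0x44[22] → 0x34000  P=0,RW=0,US=0,PS=0
  ⇒ fault: PAGE_NOT_PRESENT  — 4 lookups
#3 VA=0x780000000D2 (w,user):
  L0 @0x2E[15] → 0x48087  P=1,RW=1,US=1,PS=1
  → PA=0x480D2 (huge @L0)  (1 entries read)

Access #3 fault: NONE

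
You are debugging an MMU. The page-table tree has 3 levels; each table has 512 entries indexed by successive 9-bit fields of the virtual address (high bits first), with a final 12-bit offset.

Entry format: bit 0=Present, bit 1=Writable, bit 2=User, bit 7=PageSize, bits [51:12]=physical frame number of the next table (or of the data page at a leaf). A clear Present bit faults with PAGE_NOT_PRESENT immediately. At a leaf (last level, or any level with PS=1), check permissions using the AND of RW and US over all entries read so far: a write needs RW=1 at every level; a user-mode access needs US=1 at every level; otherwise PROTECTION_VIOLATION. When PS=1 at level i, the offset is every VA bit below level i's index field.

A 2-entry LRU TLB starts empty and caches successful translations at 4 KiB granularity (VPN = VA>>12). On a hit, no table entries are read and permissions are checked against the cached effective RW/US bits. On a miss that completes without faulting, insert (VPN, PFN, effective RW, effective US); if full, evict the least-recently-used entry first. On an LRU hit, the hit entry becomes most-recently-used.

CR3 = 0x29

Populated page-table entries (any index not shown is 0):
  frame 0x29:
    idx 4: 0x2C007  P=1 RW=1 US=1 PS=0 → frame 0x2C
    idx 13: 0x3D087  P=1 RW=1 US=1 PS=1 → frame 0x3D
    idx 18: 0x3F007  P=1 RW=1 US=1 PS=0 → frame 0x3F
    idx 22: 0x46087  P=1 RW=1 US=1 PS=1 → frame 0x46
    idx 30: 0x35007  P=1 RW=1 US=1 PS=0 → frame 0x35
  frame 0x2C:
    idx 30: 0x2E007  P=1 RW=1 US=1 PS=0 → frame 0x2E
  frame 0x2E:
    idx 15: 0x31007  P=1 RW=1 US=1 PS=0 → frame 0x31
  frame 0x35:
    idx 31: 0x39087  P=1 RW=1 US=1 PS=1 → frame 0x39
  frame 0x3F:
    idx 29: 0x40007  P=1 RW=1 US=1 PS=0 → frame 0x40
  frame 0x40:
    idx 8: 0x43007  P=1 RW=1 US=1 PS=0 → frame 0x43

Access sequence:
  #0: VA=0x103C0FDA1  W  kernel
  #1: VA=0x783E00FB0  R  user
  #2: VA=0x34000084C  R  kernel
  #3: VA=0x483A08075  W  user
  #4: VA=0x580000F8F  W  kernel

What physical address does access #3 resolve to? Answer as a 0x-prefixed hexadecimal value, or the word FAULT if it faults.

Walk each access:
#0 VA=0x103C0FDA1 (w,kernel):
  lvl0: tbl 0x29, slot 4 ⇒ 0x2C007 (P1/RW1/US1/PS0)
  lvl1: tbl 0x2C, slot 30 ⇒ 0x2E007 (P1/RW1/US1/PS0)
  lvl2: tbl 0x2E, slot 15 ⇒ 0x31007 (P1/RW1/US1/PS0)
  ✓ 0x31DA1  — 3 lookups
#1 VA=0x783E00FB0 (r,user):
  lvl0: tbl 0x29, slot 30 ⇒ 0x35007 (P1/RW1/US1/PS0)
  lvl1: tbl 0x35, slot 31 ⇒ 0x39087 (P1/RW1/US1/PS1)
  ✓ 0x39FB0 (huge @L1)  — 2 lookups
#2 VA=0x34000084C (r,kernel):
  lvl0: tbl 0x29, slot 13 ⇒ 0x3D087 (P1/RW1/US1/PS1)
  ✓ 0x3D84C (huge @L0)  — 1 lookups
#3 VA=0x483A08075 (w,user):
  lvl0: tbl 0x29, slot 18 ⇒ 0x3F007 (P1/RW1/US1/PS0)
  lvl1: tbl 0x3F, slot 29 ⇒ 0x40007 (P1/RW1/US1/PS0)
  lvl2: tbl 0x40, slot 8 ⇒ 0x43007 (P1/RW1/US1/PS0)
  ✓ 0x43075  — 3 lookups
#4 VA=0x580000F8F (w,kernel):
  lvl0: tbl 0x29, slot 22 ⇒ 0x46087 (P1/RW1/US1/PS1)
  ✓ 0x46F8F (huge @L0)  — 1 lookups

Access #3 PA: 0x43075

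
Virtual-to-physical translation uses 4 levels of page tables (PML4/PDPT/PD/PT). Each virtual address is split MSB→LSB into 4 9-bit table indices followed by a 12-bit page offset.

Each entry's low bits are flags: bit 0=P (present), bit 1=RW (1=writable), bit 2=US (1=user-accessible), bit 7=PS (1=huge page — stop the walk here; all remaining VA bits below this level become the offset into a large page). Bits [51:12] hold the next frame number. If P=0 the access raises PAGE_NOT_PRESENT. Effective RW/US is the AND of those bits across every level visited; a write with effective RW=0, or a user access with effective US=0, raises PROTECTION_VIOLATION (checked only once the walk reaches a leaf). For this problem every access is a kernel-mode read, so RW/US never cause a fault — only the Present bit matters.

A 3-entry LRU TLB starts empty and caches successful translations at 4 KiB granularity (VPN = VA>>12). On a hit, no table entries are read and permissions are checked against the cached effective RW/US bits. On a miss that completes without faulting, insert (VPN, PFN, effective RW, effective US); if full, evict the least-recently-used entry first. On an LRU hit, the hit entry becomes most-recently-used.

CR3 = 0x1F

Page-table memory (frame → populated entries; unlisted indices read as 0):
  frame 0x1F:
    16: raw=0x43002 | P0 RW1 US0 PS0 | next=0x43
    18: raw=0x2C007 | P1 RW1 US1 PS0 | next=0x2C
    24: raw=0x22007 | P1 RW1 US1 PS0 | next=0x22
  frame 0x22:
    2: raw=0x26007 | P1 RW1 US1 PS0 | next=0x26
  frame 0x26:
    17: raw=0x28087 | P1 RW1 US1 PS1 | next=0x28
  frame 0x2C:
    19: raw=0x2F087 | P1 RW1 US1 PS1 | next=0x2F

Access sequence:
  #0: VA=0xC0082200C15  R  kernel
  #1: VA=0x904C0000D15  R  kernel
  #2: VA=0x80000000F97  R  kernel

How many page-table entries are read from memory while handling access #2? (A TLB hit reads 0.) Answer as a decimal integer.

Trace:
#0 VA=0xC0082200C15 (r,kernel):
  lvl0: tbl 0x1F, slot 24 ⇒ 0x22007 (P1/RW1/US1/PS0)
  lvl1: tbl 0x22, slot 2 ⇒ 0x26007 (P1/RW1/US1/PS0)
  lvl2: tbl 0x26, slot 17 ⇒ 0x28087 (P1/RW1/US1/PS1)
  ⇒ phys 0x28C15 (huge @L2)  [3 reads]
#1 VA=0x904C0000D15 (r,kernel):
  lvl0: tbl 0x1F, slot 18 ⇒ 0x2C007 (P1/RW1/US1/PS0)
  lvl1: tbl 0x2C, slot 19 ⇒ 0x2F087 (P1/RW1/US1/PS1)
  ⇒ phys 0x2FD15 (huge @L1)  [2 reads]
#2 VA=0x80000000F97 (r,kernel):
  lvl0: tbl 0x1F, slot 16 ⇒ 0x43002 (P0/RW1/US0/PS0)
  ✗ PAGE_NOT_PRESENT  [1 reads]

Entries read for #2: 1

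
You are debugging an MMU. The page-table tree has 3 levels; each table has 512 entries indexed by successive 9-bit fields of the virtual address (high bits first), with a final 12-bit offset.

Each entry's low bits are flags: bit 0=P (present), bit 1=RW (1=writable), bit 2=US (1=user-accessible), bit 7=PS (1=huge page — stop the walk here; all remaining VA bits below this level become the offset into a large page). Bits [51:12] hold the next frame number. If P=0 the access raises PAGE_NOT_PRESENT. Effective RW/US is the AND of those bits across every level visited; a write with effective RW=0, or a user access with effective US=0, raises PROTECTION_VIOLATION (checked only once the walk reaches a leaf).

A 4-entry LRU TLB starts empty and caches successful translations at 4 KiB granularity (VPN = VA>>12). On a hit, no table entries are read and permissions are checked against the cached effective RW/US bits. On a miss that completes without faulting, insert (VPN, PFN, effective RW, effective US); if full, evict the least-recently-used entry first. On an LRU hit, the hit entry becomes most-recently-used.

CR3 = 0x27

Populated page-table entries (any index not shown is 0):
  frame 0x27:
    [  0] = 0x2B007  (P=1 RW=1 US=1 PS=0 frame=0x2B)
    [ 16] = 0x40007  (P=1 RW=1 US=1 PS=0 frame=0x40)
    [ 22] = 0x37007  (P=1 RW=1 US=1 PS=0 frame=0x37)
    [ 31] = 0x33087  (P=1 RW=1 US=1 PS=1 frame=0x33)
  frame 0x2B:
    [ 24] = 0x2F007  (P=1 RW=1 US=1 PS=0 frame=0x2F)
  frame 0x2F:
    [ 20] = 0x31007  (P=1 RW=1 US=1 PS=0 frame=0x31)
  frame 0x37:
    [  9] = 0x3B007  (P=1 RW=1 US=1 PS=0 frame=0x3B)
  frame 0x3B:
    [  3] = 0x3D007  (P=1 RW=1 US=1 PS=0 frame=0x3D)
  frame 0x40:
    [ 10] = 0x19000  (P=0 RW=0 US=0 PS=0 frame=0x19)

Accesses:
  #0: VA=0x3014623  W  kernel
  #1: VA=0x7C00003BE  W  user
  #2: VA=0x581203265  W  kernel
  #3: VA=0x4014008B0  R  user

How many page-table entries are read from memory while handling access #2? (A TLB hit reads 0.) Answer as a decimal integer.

Trace:
#0 VA=0x3014623 (w,kernel):
  lvl0: tbl 0x27, slot 0 ⇒ 0x2B007 (P1/RW1/US1/PS0)
  lvl1: tbl 0x2B, slot 24 ⇒ 0x2F007 (P1/RW1/US1/PS0)
  lvl2: tbl 0x2F, slot 20 ⇒ 0x31007 (P1/RW1/US1/PS0)
  ⇒ phys 0x31623  [3 reads]
#1 VA=0x7C00003BE (w,user):
  lvl0: tbl 0x27, slot 31 ⇒ 0x33087 (P1/RW1/US1/PS1)
  ⇒ phys 0x333BE (huge @L0)  [1 reads]
#2 VA=0x581203265 (w,kernel):
  lvl0: tbl 0x27, slot 22 ⇒ 0x37007 (P1/RW1/US1/PS0)
  lvl1: tbl 0x37, slot 9 ⇒ 0x3B007 (P1/RW1/US1/PS0)
  lvl2: tbl 0x3B, slot 3 ⇒ 0x3D007 (P1/RW1/US1/PS0)
  ⇒ phys 0x3D265  [3 reads]
#3 VA=0x4014008B0 (r,user):
  lvl0: tbl 0x27, slot 16 ⇒ 0x40007 (P1/RW1/US1/PS0)
  lvl1: tbl 0x40, slot 10 ⇒ 0x19000 (P0/RW0/US0/PS0)
  → PAGE_NOT_PRESENT  (2 entries read)

Entries read for #2: 3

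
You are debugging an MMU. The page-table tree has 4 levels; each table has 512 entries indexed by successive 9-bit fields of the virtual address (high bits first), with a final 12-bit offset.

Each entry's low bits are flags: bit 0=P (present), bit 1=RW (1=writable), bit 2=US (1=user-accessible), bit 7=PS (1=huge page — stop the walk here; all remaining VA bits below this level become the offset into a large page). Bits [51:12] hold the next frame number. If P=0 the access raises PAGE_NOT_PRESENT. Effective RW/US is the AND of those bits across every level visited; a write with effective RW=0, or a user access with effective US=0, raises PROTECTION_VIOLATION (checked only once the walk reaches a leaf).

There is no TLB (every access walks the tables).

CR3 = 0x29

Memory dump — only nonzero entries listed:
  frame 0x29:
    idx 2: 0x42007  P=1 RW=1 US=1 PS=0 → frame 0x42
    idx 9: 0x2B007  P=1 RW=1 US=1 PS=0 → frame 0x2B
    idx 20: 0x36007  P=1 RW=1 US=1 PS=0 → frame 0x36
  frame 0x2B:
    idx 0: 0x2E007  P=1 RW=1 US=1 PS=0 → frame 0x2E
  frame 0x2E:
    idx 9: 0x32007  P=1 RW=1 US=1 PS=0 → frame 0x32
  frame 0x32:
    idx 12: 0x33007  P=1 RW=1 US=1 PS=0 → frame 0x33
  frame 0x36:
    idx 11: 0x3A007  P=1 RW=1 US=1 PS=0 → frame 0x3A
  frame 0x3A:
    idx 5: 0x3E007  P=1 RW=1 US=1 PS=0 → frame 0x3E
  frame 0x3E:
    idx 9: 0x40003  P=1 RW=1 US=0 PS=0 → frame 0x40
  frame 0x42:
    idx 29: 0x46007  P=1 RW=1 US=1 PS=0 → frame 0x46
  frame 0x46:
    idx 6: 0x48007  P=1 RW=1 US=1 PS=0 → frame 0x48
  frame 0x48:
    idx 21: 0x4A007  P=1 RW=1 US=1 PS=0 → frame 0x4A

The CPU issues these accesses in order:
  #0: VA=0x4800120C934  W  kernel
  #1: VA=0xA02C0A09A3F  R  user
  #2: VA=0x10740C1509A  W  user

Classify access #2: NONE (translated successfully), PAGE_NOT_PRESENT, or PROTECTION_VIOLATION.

Walk each access:
#0 VA=0x4800120C934 (w,kernel):
  L0: frame=0x29 idx=9 entry=0x2B007 [P=1 RW=1 US=1 PS=0]
  L1: frame=0x2B idx=0 entry=0x2E007 [P=1 RW=1 US=1 PS=0]
  L2: frame=0x2E idx=9 entry=0x32007 [P=1 RW=1 US=1 PS=0]
  L3: frame=0x32 idx=12 entry=0x33007 [P=1 RW=1 US=1 PS=0]
  → PA=0x33934  (4 entries read)
#1 VA=0xA02C0A09A3F (r,user):
  L0: frame=0x29 idx=20 entry=0x36007 [P=1 RW=1 US=1 PS=0]
  L1: frame=0x36 idx=11 entry=0x3A007 [P=1 RW=1 US=1 PS=0]
  L2: frame=0x3A idx=5 entry=0x3E007 [P=1 RW=1 US=1 PS=0]
  L3: frame=0x3E idx=9 entry=0x40003 [P=1 RW=1 US=0 PS=0]
  → PROTECTION_VIOLATION  (4 entries read)
#2 VA=0x10740C1509A (w,user):
  L0: frame=0x29 idx=2 entry=0x42007 [P=1 RW=1 US=1 PS=0]
  L1: frame=0x42 idx=29 entry=0x46007 [P=1 RW=1 US=1 PS=0]
  L2: frame=0x46 idx=6 entry=0x48007 [P=1 RW=1 US=1 PS=0]
  L3: frame=0x48 idx=21 entry=0x4A007 [P=1 RW=1 US=1 PS=0]
  → PA=0x4A09A  (4 entries read)

Access #2 fault: NONE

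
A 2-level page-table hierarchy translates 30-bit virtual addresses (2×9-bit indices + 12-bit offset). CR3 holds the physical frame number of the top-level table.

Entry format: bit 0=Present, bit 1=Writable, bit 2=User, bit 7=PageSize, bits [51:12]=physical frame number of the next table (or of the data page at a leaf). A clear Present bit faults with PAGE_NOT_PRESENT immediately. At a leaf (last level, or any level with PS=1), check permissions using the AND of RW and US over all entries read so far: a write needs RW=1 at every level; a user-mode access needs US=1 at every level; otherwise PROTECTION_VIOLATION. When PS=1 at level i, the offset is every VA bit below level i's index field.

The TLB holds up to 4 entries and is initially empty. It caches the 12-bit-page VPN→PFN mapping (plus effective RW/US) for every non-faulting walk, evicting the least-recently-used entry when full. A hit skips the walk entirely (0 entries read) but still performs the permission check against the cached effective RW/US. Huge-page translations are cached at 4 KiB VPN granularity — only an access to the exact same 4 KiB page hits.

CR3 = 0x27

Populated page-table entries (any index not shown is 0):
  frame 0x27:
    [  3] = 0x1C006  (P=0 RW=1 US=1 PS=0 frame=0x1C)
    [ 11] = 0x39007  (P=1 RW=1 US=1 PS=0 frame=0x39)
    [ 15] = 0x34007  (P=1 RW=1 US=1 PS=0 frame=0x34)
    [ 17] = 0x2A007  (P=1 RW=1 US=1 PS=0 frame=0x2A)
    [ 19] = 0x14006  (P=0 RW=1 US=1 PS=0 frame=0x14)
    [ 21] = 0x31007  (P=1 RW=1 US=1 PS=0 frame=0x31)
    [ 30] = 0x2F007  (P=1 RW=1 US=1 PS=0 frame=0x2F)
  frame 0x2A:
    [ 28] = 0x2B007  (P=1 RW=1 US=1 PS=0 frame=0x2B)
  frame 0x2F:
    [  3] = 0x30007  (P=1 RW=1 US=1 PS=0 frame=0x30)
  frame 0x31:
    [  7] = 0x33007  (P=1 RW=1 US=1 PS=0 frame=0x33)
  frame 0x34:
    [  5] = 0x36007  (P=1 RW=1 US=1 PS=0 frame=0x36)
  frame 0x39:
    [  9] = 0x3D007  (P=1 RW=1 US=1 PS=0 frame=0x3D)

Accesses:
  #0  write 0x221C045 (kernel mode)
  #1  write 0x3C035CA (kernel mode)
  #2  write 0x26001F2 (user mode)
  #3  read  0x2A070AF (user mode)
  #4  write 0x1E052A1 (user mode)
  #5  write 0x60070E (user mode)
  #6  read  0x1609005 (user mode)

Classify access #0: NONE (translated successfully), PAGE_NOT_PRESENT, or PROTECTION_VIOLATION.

Per-access translation:
#0 VA=0x221C045 (w,kernel):
  lvl0: tbl 0x27, slot 17 ⇒ 0x2A007 (P1/RW1/US1/PS0)
  lvl1: tbl 0x2A, slot 28 ⇒ 0x2B007 (P1/RW1/US1/PS0)
  → PA=0x2B045  (2 entries read)
#1 VA=0x3C035CA (w,kernel):
  lvl0: tbl 0x27, slot 30 ⇒ 0x2F007 (P1/RW1/US1/PS0)
  lvl1: tbl 0x2F, slot 3 ⇒ 0x30007 (P1/RW1/US1/PS0)
  → PA=0x305CA  (2 entries read)
#2 VA=0x26001F2 (w,user):
  lvl0: tbl 0x27, slot 19 ⇒ 0x14006 (P0/RW1/US1/PS0)
  ✗ PAGE_NOT_PRESENT  [1 reads]
#3 VA=0x2A070AF (r,user):
  lvl0: tbl 0x27, slot 21 ⇒ 0x31007 (P1/RW1/US1/PS0)
  lvl1: tbl 0x31, slot 7 ⇒ 0x33007 (P1/RW1/US1/PS0)
  → PA=0x330AF  (2 entries read)
#4 VA=0x1E052A1 (w,user):
  lvl0: tbl 0x27, slot 15 ⇒ 0x34007 (P1/RW1/US1/PS0)
  lvl1: tbl 0x34, slot 5 ⇒ 0x36007 (P1/RW1/US1/PS0)
  → PA=0x362A1  (2 entries read)
#5 VA=0x60070E (w,user):
  lvl0: tbl 0x27, slot 3 ⇒ 0x1C006 (P0/RW1/US1/PS0)
  ✗ PAGE_NOT_PRESENT  [1 reads]
#6 VA=0x1609005 (r,user):
  lvl0: tbl 0x27, slot 11 ⇒ 0x39007 (P1/RW1/US1/PS0)
  lvl1: tbl 0x39, slot 9 ⇒ 0x3D007 (P1/RW1/US1/PS0)
  → PA=0x3D005  (2 entries read)

Access #0 fault: NONE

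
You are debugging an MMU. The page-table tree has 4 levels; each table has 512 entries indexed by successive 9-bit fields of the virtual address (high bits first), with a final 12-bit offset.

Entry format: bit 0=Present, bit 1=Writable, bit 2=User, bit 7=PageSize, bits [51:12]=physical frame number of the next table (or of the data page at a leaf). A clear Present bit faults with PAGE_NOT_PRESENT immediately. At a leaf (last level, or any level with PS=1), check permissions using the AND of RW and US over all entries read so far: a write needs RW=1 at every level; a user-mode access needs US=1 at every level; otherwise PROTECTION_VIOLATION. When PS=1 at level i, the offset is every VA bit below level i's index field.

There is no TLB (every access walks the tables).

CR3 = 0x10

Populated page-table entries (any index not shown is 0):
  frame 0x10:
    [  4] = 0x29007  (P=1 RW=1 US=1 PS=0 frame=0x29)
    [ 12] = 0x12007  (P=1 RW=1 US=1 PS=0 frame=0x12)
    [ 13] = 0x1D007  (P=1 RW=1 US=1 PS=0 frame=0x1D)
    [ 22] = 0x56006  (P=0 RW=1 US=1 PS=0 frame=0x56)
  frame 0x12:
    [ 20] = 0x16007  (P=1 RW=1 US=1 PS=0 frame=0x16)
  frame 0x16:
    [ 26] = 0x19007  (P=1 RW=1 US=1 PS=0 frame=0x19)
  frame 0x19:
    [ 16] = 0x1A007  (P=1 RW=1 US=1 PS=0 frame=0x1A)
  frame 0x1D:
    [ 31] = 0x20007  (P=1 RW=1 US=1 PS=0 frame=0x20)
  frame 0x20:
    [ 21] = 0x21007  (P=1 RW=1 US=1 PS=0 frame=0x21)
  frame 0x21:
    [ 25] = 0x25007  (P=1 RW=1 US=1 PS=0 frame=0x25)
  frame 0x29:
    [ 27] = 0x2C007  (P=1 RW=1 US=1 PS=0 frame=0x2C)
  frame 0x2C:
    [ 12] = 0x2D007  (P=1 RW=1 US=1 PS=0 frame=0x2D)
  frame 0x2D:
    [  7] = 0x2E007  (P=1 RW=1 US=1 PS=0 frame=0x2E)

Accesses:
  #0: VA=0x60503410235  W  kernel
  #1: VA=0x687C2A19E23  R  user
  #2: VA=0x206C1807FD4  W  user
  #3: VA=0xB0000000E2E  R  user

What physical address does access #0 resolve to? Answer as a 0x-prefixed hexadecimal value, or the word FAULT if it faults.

Trace:
#0 VA=0x60503410235 (w,kernel):
  L0: frame=0x10 idx=12 entry=0x12007 [P=1 RW=1 US=1 PS=0]
  L1: frame=0x12 idx=20 entry=0x16007 [P=1 RW=1 US=1 PS=0]
  L2: frame=0x16 idx=26 entry=0x19007 [P=1 RW=1 US=1 PS=0]
  L3: frame=0x19 idx=16 entry=0x1A007 [P=1 RW=1 US=1 PS=0]
  → PA=0x1A235  (4 entries read)
#1 VA=0x687C2A19E23 (r,user):
  L0: frame=0x10 idx=13 entry=0x1D007 [P=1 RW=1 US=1 PS=0]
  L1: frame=0x1D idx=31 entry=0x20007 [P=1 RW=1 US=1 PS=0]
  L2: frame=0x20 idx=21 entry=0x21007 [P=1 RW=1 US=1 PS=0]
  L3: frame=0x21 idx=25 entry=0x25007 [P=1 RW=1 US=1 PS=0]
  → PA=0x25E23  (4 entries read)
#2 VA=0x206C1807FD4 (w,user):
  L0: frame=0x10 idx=4 entry=0x29007 [P=1 RW=1 US=1 PS=0]
  L1: frame=0x29 idx=27 entry=0x2C007 [P=1 RW=1 US=1 PS=0]
  L2: frame=0x2C idx=12 entry=0x2D007 [P=1 RW=1 US=1 PS=0]
  L3: frame=0x2D idx=7 entry=0x2E007 [P=1 RW=1 US=1 PS=0]
  → PA=0x2EFD4  (4 entries read)
#3 VA=0xB0000000E2E (r,user):
  L0: frame=0x10 idx=22 entry=0x56006 [P=0 RW=1 US=1 PS=0]
  ✗ PAGE_NOT_PRESENT  [1 reads]

Access #0 PA: 0x1A235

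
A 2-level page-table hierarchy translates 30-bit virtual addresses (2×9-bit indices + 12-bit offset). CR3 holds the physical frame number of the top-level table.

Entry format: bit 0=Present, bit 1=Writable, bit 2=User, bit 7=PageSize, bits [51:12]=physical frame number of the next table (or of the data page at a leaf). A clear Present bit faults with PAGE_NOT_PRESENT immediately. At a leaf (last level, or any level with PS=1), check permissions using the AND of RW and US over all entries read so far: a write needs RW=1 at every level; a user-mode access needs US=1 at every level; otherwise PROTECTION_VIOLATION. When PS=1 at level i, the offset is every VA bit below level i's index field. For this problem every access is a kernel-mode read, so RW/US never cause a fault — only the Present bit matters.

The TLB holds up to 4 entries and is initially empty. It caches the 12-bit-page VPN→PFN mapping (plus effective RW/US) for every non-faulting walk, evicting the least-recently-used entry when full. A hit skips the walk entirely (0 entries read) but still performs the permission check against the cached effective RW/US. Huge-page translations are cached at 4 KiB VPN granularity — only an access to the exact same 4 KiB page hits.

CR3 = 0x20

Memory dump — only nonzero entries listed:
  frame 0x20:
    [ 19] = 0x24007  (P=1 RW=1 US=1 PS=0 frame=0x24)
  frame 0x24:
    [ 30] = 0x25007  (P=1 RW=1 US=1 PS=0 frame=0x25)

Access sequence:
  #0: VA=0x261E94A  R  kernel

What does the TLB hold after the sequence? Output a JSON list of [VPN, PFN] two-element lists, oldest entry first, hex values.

Per-access translation:
#0 VA=0x261E94A (r,kernel):
  [0] read 0x20 idx=19: raw=0x24007 flags P=1 W=1 U=1 S=0
  [1] read 0x24 idx=30: raw=0x25007 flags P=1 W=1 U=1 S=0
  → PA=0x2594A  (2 entries read)

TLB: [["0x261E", "0x25"]]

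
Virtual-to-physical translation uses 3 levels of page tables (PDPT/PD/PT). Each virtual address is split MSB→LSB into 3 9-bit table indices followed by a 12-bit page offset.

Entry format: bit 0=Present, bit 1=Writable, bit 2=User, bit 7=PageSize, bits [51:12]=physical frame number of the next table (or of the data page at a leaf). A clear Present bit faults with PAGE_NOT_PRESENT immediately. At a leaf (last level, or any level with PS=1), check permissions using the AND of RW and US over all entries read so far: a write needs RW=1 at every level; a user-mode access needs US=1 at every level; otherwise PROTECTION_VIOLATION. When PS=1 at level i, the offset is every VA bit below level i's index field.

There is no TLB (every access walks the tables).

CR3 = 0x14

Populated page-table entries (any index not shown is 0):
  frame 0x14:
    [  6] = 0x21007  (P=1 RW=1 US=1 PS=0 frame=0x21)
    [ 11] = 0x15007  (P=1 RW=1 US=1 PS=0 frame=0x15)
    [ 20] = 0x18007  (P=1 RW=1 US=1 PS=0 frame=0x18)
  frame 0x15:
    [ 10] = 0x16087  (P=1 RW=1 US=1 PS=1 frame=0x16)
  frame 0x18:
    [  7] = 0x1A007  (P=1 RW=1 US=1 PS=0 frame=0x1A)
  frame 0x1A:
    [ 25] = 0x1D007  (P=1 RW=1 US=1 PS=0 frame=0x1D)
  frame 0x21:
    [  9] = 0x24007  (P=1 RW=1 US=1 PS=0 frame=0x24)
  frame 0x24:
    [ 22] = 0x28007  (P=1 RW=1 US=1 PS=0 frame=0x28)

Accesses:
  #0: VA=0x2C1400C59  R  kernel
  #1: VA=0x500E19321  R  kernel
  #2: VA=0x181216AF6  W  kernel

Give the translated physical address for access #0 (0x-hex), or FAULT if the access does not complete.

Walk each access:
#0 VA=0x2C1400C59 (r,kernel):
  L0 @0x14[11] → 0x15007  P=1,RW=1,US=1,PS=0
  L1 @0x15[10] → 0x16087  P=1,RW=1,US=1,PS=1
  ⇒ phys 0x16C59 (huge @L1)  [2 reads]
#1 VA=0x500E19321 (r,kernel):
  L0 @0x14[20] → 0x18007  P=1,RW=1,US=1,PS=0
  L1 @0x18[7] → 0x1A007  P=1,RW=1,US=1,PS=0
  L2 @0x1A[25] → 0x1D007  P=1,RW=1,US=1,PS=0
  ⇒ phys 0x1D321  [3 reads]
#2 VA=0x181216AF6 (w,kernel):
  L0 @0x14[6] → 0x21007  P=1,RW=1,US=1,PS=0
  L1 @0x21[9] → 0x24007  P=1,RW=1,US=1,PS=0
  L2 @0x24[22] → 0x28007  P=1,RW=1,US=1,PS=0
  ⇒ phys 0x28AF6  [3 reads]

Access #0 PA: 0x16C59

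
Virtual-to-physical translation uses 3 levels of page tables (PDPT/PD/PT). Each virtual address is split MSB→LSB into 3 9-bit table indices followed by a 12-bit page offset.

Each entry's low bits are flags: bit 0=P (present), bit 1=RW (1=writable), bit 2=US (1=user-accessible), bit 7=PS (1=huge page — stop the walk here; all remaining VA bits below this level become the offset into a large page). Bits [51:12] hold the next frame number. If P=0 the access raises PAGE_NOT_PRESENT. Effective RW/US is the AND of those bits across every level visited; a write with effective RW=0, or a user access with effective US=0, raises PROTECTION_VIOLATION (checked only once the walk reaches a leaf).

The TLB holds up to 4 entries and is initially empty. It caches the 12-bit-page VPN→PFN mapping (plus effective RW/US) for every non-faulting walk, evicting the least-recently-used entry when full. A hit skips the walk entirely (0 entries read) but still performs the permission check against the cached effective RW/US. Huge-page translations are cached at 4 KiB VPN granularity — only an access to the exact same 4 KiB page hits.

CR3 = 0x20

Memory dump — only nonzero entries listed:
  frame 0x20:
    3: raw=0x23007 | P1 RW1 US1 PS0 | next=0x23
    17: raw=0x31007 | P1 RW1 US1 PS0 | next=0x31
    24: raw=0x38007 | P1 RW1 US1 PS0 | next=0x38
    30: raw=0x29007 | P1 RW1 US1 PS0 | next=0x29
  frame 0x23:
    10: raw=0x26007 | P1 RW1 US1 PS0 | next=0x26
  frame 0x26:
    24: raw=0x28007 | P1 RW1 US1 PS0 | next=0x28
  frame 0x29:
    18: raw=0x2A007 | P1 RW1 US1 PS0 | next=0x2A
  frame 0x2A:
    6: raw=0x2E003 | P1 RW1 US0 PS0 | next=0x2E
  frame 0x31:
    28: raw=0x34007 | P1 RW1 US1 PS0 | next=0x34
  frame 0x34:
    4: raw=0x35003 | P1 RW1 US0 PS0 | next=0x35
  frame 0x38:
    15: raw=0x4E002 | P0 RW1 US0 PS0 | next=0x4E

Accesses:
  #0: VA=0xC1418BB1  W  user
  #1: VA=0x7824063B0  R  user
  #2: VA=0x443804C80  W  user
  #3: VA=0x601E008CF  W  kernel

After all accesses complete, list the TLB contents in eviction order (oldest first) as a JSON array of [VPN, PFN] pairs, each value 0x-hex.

Trace:
#0 VA=0xC1418BB1 (w,user):
  [0] read 0x20 idx=3: raw=0x23007 flags P=1 W=1 U=1 S=0
  [1] read 0x23 idx=10: raw=0x26007 flags P=1 W=1 U=1 S=0
  [2] read 0x26 idx=24: raw=0x28007 flags P=1 W=1 U=1 S=0
  ⇒ phys 0x28BB1  [3 reads]
#1 VA=0x7824063B0 (r,user):
  [0] read 0x20 idx=30: raw=0x29007 flags P=1 W=1 U=1 S=0
  [1] read 0x29 idx=18: raw=0x2A007 flags P=1 W=1 U=1 S=0
  [2] read 0x2A idx=6: raw=0x2E003 flags P=1 W=1 U=0 S=0
  → PROTECTION_VIOLATION  (3 entries read)
#2 VA=0x443804C80 (w,user):
  [0] read 0x20 idx=17: raw=0x31007 flags P=1 W=1 U=1 S=0
  [1] read 0x31 idx=28: raw=0x34007 flags P=1 W=1 U=1 S=0
  [2] read 0x34 idx=4: raw=0x35003 flags P=1 W=1 U=0 S=0
  → PROTECTION_VIOLATION  (3 entries read)
#3 VA=0x601E008CF (w,kernel):
  [0] read 0x20 idx=24: raw=0x38007 flags P=1 W=1 U=1 S=0
  [1] read 0x38 idx=15: raw=0x4E002 flags P=0 W=1 U=0 S=0
  → PAGE_NOT_PRESENT  (2 entries read)

TLB: [["0xC1418", "0x28"]]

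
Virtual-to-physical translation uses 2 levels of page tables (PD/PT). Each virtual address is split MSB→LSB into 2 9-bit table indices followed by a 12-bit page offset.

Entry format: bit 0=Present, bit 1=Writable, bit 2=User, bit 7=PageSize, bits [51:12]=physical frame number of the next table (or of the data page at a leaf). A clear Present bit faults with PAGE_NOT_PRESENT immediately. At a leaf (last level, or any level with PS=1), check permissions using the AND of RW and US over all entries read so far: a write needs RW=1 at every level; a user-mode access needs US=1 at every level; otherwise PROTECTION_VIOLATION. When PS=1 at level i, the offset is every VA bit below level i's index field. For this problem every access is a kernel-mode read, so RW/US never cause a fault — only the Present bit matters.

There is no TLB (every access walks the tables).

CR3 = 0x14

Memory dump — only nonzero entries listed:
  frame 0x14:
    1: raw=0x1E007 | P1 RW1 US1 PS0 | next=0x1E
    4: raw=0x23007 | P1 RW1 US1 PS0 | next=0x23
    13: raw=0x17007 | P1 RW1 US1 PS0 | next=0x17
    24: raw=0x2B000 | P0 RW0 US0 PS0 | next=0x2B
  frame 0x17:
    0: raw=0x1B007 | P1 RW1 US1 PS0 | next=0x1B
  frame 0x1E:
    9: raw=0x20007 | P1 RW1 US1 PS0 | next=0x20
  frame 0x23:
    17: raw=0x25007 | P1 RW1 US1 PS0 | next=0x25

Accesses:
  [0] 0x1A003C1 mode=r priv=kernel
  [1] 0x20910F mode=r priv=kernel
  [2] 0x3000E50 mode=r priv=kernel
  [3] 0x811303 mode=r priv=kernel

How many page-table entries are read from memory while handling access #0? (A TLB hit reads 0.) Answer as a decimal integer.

Walk each access:
#0 VA=0x1A003C1 (r,kernel):
  [0] read 0x14 idx=13: raw=0x17007 flags P=1 W=1 U=1 S=0
  [1] read 0x17 idx=0: raw=0x1B007 flags P=1 W=1 U=1 S=0
  ✓ 0x1B3C1  — 2 lookups
#1 VA=0x20910F (r,kernel):
  [0] read 0x14 idx=1: raw=0x1E007 flags P=1 W=1 U=1 S=0
  [1] read 0x1E idx=9: raw=0x20007 flags P=1 W=1 U=1 S=0
  ✓ 0x2010F  — 2 lookups
#2 VA=0x3000E50 (r,kernel):
  [0] read 0x14 idx=24: raw=0x2B000 flags P=0 W=0 U=0 S=0
  ⇒ fault: PAGE_NOT_PRESENT  — 1 lookups
#3 VA=0x811303 (r,kernel):
  [0] read 0x14 idx=4: raw=0x23007 flags P=1 W=1 U=1 S=0
  [1] read 0x23 idx=17: raw=0x25007 flags P=1 W=1 U=1 S=0
  ✓ 0x25303  — 2 lookups

Entries read for #0: 2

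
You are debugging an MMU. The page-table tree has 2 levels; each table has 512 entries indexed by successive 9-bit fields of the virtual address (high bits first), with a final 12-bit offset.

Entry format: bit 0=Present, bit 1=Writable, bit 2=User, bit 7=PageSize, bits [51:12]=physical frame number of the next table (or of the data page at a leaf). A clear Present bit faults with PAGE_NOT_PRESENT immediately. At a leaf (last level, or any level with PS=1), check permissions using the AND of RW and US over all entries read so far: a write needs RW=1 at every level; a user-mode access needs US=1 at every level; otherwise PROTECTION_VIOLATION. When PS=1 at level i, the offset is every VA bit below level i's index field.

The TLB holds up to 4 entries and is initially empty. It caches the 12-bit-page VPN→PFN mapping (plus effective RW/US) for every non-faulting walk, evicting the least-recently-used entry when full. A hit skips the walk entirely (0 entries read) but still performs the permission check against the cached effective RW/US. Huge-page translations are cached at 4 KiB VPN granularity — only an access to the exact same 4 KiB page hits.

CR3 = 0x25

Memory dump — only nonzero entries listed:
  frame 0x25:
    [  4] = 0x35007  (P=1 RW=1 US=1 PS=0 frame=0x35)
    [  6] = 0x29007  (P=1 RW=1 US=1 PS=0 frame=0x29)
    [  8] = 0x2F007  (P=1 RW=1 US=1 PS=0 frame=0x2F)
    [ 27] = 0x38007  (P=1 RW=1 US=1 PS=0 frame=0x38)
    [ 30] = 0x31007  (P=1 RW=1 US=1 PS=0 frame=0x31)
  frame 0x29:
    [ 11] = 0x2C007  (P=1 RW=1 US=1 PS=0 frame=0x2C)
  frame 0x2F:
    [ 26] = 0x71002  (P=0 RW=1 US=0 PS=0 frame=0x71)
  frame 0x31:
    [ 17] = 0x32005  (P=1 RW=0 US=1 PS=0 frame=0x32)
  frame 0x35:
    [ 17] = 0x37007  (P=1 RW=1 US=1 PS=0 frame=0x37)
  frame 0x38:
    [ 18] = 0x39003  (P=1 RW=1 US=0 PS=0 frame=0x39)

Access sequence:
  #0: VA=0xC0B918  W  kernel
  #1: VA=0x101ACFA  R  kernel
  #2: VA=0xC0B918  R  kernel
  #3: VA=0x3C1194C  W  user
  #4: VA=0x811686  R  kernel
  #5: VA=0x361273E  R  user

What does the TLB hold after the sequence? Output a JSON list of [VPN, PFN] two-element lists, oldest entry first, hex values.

Walk each access:
#0 VA=0xC0B918 (w,kernel):
  [0] read 0x25 idx=6: raw=0x29007 flags P=1 W=1 U=1 S=0
  [1] read 0x29 idx=11: raw=0x2C007 flags P=1 W=1 U=1 S=0
  ⇒ phys 0x2C918  [2 reads]
#1 VA=0x101ACFA (r,kernel):
  [0] read 0x25 idx=8: raw=0x2F007 flags P=1 W=1 U=1 S=0
  [1] read 0x2F idx=26: raw=0x71002 flags P=0 W=1 U=0 S=0
  ✗ PAGE_NOT_PRESENT  [2 reads]
#2 VA=0xC0B918 (r,kernel):
  TLB hit vpn=0xC0B → PA=0x2C918
#3 VA=0x3C1194C (w,user):
  [0] read 0x25 idx=30: raw=0x31007 flags P=1 W=1 U=1 S=0
  [1] read 0x31 idx=17: raw=0x32005 flags P=1 W=0 U=1 S=0
  ✗ PROTECTION_VIOLATION  [2 reads]
#4 VA=0x811686 (r,kernel):
  [0] read 0x25 idx=4: raw=0x35007 flags P=1 W=1 U=1 S=0
  [1] read 0x35 idx=17: raw=0x37007 flags P=1 W=1 U=1 S=0
  ⇒ phys 0x37686  [2 reads]
#5 VA=0x361273E (r,user):
  [0] read 0x25 idx=27: raw=0x38007 flags P=1 W=1 U=1 S=0
  [1] read 0x38 idx=18: raw=0x39003 flags P=1 W=1 U=0 S=0
  ✗ PROTECTION_VIOLATION  [2 reads]

TLB: [["0xC0B", "0x2C"], ["0x811", "0x37"]]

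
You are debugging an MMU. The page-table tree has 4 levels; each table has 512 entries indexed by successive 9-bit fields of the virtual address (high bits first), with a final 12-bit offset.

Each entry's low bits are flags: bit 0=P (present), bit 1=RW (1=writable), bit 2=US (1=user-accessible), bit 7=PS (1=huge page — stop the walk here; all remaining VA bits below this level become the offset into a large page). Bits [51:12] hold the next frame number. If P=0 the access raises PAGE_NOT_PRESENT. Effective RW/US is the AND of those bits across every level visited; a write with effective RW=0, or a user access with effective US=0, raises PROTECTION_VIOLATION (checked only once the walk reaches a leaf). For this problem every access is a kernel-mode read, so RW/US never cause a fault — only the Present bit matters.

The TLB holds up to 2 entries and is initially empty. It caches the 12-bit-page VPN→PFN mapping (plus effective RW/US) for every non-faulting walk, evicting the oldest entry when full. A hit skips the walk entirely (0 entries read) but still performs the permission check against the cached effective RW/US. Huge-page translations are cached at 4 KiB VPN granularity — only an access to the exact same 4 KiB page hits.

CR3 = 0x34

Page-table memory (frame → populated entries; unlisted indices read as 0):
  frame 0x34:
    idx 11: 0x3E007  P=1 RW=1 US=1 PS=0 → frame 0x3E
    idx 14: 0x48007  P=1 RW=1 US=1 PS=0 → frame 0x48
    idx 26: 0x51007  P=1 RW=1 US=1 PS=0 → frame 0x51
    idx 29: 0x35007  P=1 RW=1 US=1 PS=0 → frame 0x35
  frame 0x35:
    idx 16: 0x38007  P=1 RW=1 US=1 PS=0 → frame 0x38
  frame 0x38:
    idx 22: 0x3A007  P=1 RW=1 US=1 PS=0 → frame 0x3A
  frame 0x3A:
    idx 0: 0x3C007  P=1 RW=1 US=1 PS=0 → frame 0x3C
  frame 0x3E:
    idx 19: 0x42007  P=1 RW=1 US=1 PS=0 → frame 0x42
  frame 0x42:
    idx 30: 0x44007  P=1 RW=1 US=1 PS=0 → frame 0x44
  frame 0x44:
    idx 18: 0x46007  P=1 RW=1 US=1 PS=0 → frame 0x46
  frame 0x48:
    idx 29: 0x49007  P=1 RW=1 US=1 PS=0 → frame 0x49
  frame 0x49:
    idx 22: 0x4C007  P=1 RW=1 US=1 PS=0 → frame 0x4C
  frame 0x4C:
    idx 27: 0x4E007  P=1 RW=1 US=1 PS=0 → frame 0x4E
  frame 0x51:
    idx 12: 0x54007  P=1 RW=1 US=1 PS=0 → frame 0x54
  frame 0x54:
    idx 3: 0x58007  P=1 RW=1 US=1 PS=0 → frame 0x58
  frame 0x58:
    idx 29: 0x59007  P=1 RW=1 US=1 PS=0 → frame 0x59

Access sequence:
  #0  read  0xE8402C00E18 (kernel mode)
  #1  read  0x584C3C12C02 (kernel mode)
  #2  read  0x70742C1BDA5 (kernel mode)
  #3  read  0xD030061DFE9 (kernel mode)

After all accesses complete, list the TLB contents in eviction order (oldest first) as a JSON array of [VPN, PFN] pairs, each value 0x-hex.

Per-access translation:
#0 VA=0xE8402C00E18 (r,kernel):
  L0: frame=0x34 idx=29 entry=0x35007 [P=1 RW=1 US=1 PS=0]
  L1: frame=0x35 idx=16 entry=0x38007 [P=1 RW=1 US=1 PS=0]
  L2: frame=0x38 idx=22 entry=0x3A007 [P=1 RW=1 US=1 PS=0]
  L3: frame=0x3A idx=0 entry=0x3C007 [P=1 RW=1 US=1 PS=0]
  ✓ 0x3CE18  — 4 lookups
#1 VA=0x584C3C12C02 (r,kernel):
  L0: frame=0x34 idx=11 entry=0x3E007 [P=1 RW=1 US=1 PS=0]
  L1: frame=0x3E idx=19 entry=0x42007 [P=1 RW=1 US=1 PS=0]
  L2: frame=0x42 idx=30 entry=0x44007 [P=1 RW=1 US=1 PS=0]
  L3: frame=0x44 idx=18 entry=0x46007 [P=1 RW=1 US=1 PS=0]
  ✓ 0x46C02  — 4 lookups
#2 VA=0x70742C1BDA5 (r,kernel):
  L0: frame=0x34 idx=14 entry=0x48007 [P=1 RW=1 US=1 PS=0]
  L1: frame=0x48 idx=29 entry=0x49007 [P=1 RW=1 US=1 PS=0]
  L2: frame=0x49 idx=22 entry=0x4C007 [P=1 RW=1 US=1 PS=0]
  L3: frame=0x4C idx=27 entry=0x4E007 [P=1 RW=1 US=1 PS=0]
  ✓ 0x4EDA5  — 4 lookups
#3 VA=0xD030061DFE9 (r,kernel):
  L0: frame=0x34 idx=26 entry=0x51007 [P=1 RW=1 US=1 PS=0]
  L1: frame=0x51 idx=12 entry=0x54007 [P=1 RW=1 US=1 PS=0]
  L2: frame=0x54 idx=3 entry=0x58007 [P=1 RW=1 US=1 PS=0]
  L3: frame=0x58 idx=29 entry=0x59007 [P=1 RW=1 US=1 PS=0]
  ✓ 0x59FE9  — 4 lookups

TLB: [["0x70742C1B", "0x4E"], ["0xD030061D", "0x59"]]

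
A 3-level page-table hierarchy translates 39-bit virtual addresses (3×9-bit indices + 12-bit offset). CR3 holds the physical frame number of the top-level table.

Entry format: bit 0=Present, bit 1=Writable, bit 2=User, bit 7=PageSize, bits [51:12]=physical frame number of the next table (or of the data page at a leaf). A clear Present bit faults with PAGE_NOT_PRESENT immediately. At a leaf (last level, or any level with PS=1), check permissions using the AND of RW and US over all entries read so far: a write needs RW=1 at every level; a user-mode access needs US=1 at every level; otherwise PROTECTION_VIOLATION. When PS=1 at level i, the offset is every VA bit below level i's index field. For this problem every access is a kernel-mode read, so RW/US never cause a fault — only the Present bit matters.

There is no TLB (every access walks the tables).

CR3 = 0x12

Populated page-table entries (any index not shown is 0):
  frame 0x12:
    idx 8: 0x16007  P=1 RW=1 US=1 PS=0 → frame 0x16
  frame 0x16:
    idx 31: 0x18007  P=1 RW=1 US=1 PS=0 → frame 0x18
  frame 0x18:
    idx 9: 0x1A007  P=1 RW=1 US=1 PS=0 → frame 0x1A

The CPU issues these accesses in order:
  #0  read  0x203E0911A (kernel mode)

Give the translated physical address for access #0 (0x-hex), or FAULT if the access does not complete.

Trace:
#0 VA=0x203E0911A (r,kernel):
  L0: frame=0x12 idx=8 entry=0x16007 [P=1 RW=1 US=1 PS=0]
  L1: frame=0x16 idx=31 entry=0x18007 [P=1 RW=1 US=1 PS=0]
  L2: frame=0x18 idx=9 entry=0x1A007 [P=1 RW=1 US=1 PS=0]
  → PA=0x1A11A  (3 entries read)

Access #0 PA: 0x1A11A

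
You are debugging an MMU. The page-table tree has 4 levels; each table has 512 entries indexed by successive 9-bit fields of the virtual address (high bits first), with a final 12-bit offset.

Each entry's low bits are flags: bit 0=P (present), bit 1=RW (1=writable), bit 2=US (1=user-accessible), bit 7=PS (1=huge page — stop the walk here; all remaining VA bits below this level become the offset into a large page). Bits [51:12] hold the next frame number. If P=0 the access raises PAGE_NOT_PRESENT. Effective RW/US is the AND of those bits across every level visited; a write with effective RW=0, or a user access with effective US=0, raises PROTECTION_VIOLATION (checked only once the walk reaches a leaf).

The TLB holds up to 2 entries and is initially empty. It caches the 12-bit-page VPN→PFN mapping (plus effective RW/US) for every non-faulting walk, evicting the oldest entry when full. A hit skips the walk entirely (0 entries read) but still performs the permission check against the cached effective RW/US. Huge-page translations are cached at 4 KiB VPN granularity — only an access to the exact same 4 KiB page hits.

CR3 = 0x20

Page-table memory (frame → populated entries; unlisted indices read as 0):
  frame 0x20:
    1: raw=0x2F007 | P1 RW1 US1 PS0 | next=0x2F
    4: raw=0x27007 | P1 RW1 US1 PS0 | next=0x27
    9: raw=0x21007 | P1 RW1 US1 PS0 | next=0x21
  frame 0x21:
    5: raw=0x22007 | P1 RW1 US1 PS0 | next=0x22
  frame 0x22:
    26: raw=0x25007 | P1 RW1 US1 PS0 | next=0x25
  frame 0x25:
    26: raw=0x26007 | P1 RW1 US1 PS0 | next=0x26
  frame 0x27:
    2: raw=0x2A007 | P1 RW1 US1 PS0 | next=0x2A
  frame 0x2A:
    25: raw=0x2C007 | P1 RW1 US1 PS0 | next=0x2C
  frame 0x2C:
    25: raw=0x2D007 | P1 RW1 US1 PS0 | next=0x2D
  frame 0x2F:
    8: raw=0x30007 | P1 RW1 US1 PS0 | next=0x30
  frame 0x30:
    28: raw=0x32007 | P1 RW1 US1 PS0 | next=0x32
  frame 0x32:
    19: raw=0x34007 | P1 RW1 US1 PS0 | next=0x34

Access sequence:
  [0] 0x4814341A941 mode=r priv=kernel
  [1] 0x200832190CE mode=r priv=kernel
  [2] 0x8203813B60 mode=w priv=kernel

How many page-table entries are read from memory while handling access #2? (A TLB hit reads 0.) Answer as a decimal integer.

Walk each access:
#0 VA=0x4814341A941 (r,kernel):
  L0: frame=0x20 idx=9 entry=0x21007 [P=1 RW=1 US=1 PS=0]
  L1: frame=0x21 idx=5 entry=0x22007 [P=1 RW=1 US=1 PS=0]
  L2: frame=0x22 idx=26 entry=0x25007 [P=1 RW=1 US=1 PS=0]
  L3: frame=0x25 idx=26 entry=0x26007 [P=1 RW=1 US=1 PS=0]
  ⇒ phys 0x26941  [4 reads]
#1 VA=0x200832190CE (r,kernel):
  L0: frame=0x20 idx=4 entry=0x27007 [P=1 RW=1 US=1 PS=0]
  L1: frame=0x27 idx=2 entry=0x2A007 [P=1 RW=1 US=1 PS=0]
  L2: frame=0x2A idx=25 entry=0x2C007 [P=1 RW=1 US=1 PS=0]
  L3: frame=0x2C idx=25 entry=0x2D007 [P=1 RW=1 US=1 PS=0]
  ⇒ phys 0x2D0CE  [4 reads]
#2 VA=0x8203813B60 (w,kernel):
  L0: frame=0x20 idx=1 entry=0x2F007 [P=1 RW=1 US=1 PS=0]
  L1: frame=0x2F idx=8 entry=0x30007 [P=1 RW=1 US=1 PS=0]
  L2: frame=0x30 idx=28 entry=0x32007 [P=1 RW=1 US=1 PS=0]
  L3: frame=0x32 idx=19 entry=0x34007 [P=1 RW=1 US=1 PS=0]
  ⇒ phys 0x34B60  [4 reads]

Entries read for #2: 4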